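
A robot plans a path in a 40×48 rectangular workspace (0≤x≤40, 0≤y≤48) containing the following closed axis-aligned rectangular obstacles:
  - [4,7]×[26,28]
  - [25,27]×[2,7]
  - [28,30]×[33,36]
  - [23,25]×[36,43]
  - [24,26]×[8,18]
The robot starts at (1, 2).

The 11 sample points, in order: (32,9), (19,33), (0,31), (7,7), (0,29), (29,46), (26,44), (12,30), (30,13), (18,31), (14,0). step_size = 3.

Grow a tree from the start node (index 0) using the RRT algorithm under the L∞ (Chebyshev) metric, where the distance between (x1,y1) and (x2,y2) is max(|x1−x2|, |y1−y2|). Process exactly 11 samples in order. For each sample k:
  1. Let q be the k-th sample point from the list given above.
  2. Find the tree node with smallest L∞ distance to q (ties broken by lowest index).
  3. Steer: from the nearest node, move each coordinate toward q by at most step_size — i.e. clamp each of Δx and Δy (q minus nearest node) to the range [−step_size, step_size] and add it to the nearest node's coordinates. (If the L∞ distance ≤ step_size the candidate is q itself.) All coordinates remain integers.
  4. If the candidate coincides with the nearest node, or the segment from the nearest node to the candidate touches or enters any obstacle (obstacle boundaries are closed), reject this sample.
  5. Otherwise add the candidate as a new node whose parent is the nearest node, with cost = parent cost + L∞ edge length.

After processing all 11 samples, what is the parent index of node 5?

1. q=(32,9) nearest=0 d=31 new=(4,5) → add node 1 parent=0 cost=3
2. q=(19,33) nearest=1 d=28 new=(7,8) → add node 2 parent=1 cost=6
3. q=(0,31) nearest=2 d=23 new=(4,11) → add node 3 parent=2 cost=9
4. q=(7,7) nearest=2 d=1 new=(7,7) → add node 4 parent=2 cost=7
5. q=(0,29) nearest=3 d=18 new=(1,14) → add node 5 parent=3 cost=12
6. q=(29,46) nearest=5 d=32 new=(4,17) → add node 6 parent=5 cost=15
7. q=(26,44) nearest=6 d=27 new=(7,20) → add node 7 parent=6 cost=18
8. q=(12,30) nearest=7 d=10 new=(10,23) → add node 8 parent=7 cost=21
9. q=(30,13) nearest=8 d=20 new=(13,20) → add node 9 parent=8 cost=24
10. q=(18,31) nearest=8 d=8 new=(13,26) → add node 10 parent=8 cost=24
11. q=(14,0) nearest=4 d=7 new=(10,4) → add node 11 parent=4 cost=10

Parent of node 5: 3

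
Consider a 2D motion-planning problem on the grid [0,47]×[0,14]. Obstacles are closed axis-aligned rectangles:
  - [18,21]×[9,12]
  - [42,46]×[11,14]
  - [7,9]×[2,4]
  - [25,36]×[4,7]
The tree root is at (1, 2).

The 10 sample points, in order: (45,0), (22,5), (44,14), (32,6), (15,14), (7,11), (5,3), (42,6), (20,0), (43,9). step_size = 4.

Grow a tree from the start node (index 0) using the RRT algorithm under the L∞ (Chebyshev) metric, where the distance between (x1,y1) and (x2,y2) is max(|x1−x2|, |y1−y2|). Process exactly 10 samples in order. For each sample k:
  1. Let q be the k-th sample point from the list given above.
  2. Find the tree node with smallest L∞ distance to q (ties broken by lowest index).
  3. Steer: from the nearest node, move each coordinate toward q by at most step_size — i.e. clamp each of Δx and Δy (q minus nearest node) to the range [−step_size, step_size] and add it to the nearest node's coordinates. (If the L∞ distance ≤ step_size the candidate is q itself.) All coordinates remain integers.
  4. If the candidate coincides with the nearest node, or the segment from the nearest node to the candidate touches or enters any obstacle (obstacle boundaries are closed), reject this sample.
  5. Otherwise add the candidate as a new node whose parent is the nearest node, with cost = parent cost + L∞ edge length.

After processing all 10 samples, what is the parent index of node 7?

Parent of node 7: 6

1. q=(45,0) nearest=0 d=44 new=(5,0) → add node 1 parent=0 cost=4
2. q=(22,5) nearest=1 d=17 new=(9,4) → blocked by [7,9]×[2,4], reject
3. q=(44,14) nearest=1 d=39 new=(9,4) → blocked by [7,9]×[2,4], reject
4. q=(32,6) nearest=1 d=27 new=(9,4) → blocked by [7,9]×[2,4], reject
5. q=(15,14) nearest=0 d=14 new=(5,6) → add node 2 parent=0 cost=4
6. q=(7,11) nearest=2 d=5 new=(7,10) → add node 3 parent=2 cost=8
7. q=(5,3) nearest=1 d=3 new=(5,3) → add node 4 parent=1 cost=7
8. q=(42,6) nearest=3 d=35 new=(11,6) → add node 5 parent=3 cost=12
9. q=(20,0) nearest=5 d=9 new=(15,2) → add node 6 parent=5 cost=16
10. q=(43,9) nearest=6 d=28 new=(19,6) → add node 7 parent=6 cost=20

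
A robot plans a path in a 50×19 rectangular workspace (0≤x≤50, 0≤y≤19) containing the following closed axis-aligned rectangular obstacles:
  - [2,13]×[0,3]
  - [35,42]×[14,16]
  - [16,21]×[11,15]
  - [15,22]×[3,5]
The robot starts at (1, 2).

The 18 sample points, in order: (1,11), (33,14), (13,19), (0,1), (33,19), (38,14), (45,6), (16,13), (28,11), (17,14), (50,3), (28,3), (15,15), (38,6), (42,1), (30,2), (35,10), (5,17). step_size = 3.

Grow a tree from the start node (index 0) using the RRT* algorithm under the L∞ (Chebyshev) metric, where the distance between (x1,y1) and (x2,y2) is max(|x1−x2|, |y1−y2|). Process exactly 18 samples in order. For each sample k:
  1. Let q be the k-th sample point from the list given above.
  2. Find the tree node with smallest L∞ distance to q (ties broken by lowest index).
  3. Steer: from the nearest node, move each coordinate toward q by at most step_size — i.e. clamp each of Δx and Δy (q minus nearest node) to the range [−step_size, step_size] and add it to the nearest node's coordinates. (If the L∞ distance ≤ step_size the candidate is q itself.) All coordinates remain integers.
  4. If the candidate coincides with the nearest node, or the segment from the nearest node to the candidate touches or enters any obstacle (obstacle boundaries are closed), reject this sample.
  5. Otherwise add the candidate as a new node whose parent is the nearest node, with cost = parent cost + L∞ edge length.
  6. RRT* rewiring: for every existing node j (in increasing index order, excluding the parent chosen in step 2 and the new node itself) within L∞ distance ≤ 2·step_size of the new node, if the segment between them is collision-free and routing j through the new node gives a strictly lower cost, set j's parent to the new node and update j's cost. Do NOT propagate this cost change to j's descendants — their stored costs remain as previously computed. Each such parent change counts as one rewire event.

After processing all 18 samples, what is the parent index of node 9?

1. q=(1,11) nearest=0 d=9 new=(1,5) → add node 1 parent=0 cost=3
2. q=(33,14) nearest=0 d=32 new=(4,5) → blocked by [2,13]×[0,3], reject
3. q=(13,19) nearest=1 d=14 new=(4,8) → add node 2 parent=1 cost=6
4. q=(0,1) nearest=0 d=1 new=(0,1) → add node 3 parent=0 cost=1
5. q=(33,19) nearest=2 d=29 new=(7,11) → add node 4 parent=2 cost=9
6. q=(38,14) nearest=4 d=31 new=(10,14) → add node 5 parent=4 cost=12
7. q=(45,6) nearest=5 d=35 new=(13,11) → add node 6 parent=5 cost=15
8. q=(16,13) nearest=6 d=3 new=(16,13) → blocked by [16,21]×[11,15], reject
9. q=(28,11) nearest=6 d=15 new=(16,11) → blocked by [16,21]×[11,15], reject
10. q=(17,14) nearest=6 d=4 new=(16,14) → blocked by [16,21]×[11,15], reject
11. q=(50,3) nearest=6 d=37 new=(16,8) → add node 7 parent=6 cost=18
12. q=(28,3) nearest=7 d=12 new=(19,5) → blocked by [15,22]×[3,5], reject
13. q=(15,15) nearest=6 d=4 new=(15,14) → add node 8 parent=6 cost=18
14. q=(38,6) nearest=7 d=22 new=(19,6) → add node 9 parent=7 cost=21
15. q=(42,1) nearest=9 d=23 new=(22,3) → blocked by [15,22]×[3,5], reject
16. q=(30,2) nearest=9 d=11 new=(22,3) → blocked by [15,22]×[3,5], reject
17. q=(35,10) nearest=9 d=16 new=(22,9) → add node 10 parent=9 cost=24
18. q=(5,17) nearest=5 d=5 new=(7,17) → add node 11 parent=5 cost=15

Parent of node 9: 7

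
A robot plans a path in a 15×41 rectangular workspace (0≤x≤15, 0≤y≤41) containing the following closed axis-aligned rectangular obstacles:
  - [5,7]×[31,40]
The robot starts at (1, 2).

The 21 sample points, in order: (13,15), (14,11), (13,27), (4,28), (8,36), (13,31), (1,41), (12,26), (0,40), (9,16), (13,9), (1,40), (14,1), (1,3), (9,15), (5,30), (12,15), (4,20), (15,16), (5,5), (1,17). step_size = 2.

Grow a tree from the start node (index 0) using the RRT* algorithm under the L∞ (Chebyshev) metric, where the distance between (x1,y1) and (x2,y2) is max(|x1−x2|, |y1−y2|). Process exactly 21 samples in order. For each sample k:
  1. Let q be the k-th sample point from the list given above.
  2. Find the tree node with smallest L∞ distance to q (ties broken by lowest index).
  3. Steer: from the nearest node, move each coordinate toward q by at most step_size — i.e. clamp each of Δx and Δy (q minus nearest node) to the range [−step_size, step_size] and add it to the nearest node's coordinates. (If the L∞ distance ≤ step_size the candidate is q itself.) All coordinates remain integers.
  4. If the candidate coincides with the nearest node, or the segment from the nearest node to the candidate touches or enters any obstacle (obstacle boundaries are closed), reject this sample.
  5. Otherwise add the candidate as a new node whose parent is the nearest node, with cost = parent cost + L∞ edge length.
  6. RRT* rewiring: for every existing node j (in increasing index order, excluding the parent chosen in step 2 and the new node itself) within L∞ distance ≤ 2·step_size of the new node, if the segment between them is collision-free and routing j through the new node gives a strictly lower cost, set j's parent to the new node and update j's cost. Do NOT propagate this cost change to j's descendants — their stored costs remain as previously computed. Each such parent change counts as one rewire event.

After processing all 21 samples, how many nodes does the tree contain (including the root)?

1. q=(13,15) nearest=0 d=13 new=(3,4) → add node 1 parent=0 cost=2
2. q=(14,11) nearest=1 d=11 new=(5,6) → add node 2 parent=1 cost=4
3. q=(13,27) nearest=2 d=21 new=(7,8) → add node 3 parent=2 cost=6
4. q=(4,28) nearest=3 d=20 new=(5,10) → add node 4 parent=3 cost=8
5. q=(8,36) nearest=4 d=26 new=(7,12) → add node 5 parent=4 cost=10
6. q=(13,31) nearest=5 d=19 new=(9,14) → add node 6 parent=5 cost=12
7. q=(1,41) nearest=6 d=27 new=(7,16) → add node 7 parent=6 cost=14
8. q=(12,26) nearest=7 d=10 new=(9,18) → add node 8 parent=7 cost=16
9. q=(0,40) nearest=8 d=22 new=(7,20) → add node 9 parent=8 cost=18
10. q=(9,16) nearest=6 d=2 new=(9,16) → add node 10 parent=6 cost=14
11. q=(13,9) nearest=6 d=5 new=(11,12) → add node 11 parent=6 cost=14
12. q=(1,40) nearest=9 d=20 new=(5,22) → add node 12 parent=9 cost=20
13. q=(14,1) nearest=3 d=7 new=(9,6) → add node 13 parent=3 cost=8
14. q=(1,3) nearest=0 d=1 new=(1,3) → add node 14 parent=0 cost=1
15. q=(9,15) nearest=6 d=1 new=(9,15) → add node 15 parent=6 cost=13
16. q=(5,30) nearest=12 d=8 new=(5,24) → add node 16 parent=12 cost=22
17. q=(12,15) nearest=6 d=3 new=(11,15) → add node 17 parent=6 cost=14
18. q=(4,20) nearest=12 d=2 new=(4,20) → add node 18 parent=12 cost=22
19. q=(15,16) nearest=11 d=4 new=(13,14) → add node 19 parent=11 cost=16
20. q=(5,5) nearest=2 d=1 new=(5,5) → add node 20 parent=2 cost=5
21. q=(1,17) nearest=18 d=3 new=(2,18) → add node 21 parent=18 cost=24

Node count: 22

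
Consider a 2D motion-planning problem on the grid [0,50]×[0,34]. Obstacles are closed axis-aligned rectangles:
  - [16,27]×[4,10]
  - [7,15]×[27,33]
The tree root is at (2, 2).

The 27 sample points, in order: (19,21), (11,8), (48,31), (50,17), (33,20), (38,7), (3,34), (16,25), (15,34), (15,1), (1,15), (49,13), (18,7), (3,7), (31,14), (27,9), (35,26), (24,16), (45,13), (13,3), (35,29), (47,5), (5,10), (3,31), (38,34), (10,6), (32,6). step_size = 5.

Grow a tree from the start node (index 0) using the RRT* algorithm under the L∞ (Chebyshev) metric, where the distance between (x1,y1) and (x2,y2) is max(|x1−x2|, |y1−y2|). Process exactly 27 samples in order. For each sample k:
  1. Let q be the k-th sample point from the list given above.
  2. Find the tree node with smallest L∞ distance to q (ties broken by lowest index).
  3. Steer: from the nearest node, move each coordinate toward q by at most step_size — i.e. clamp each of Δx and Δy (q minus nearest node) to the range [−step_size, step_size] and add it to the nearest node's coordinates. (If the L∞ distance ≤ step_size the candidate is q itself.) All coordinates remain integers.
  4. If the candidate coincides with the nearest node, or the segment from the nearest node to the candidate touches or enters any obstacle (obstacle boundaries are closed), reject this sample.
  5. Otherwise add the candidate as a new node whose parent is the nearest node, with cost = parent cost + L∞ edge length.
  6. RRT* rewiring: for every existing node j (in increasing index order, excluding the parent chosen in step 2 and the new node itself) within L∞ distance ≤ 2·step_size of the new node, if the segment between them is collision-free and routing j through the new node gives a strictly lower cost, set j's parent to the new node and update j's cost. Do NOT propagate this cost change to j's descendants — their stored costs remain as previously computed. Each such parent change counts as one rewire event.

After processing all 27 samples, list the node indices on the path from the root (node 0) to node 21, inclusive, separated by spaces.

1. q=(19,21) nearest=0 d=19 new=(7,7) → add node 1 parent=0 cost=5
2. q=(11,8) nearest=1 d=4 new=(11,8) → add node 2 parent=1 cost=9
3. q=(48,31) nearest=2 d=37 new=(16,13) → add node 3 parent=2 cost=14
4. q=(50,17) nearest=3 d=34 new=(21,17) → add node 4 parent=3 cost=19
5. q=(33,20) nearest=4 d=12 new=(26,20) → add node 5 parent=4 cost=24
6. q=(38,7) nearest=5 d=13 new=(31,15) → add node 6 parent=5 cost=29
7. q=(3,34) nearest=4 d=18 new=(16,22) → add node 7 parent=4 cost=24
8. q=(16,25) nearest=7 d=3 new=(16,25) → add node 8 parent=7 cost=27
9. q=(15,34) nearest=8 d=9 new=(15,30) → blocked by [7,15]×[27,33], reject
10. q=(15,1) nearest=2 d=7 new=(15,3) → add node 9 parent=2 cost=14
11. q=(1,15) nearest=1 d=8 new=(2,12) → add node 10 parent=1 cost=10
12. q=(49,13) nearest=6 d=18 new=(36,13) → add node 11 parent=6 cost=34
13. q=(18,7) nearest=9 d=4 new=(18,7) → blocked by [16,27]×[4,10], reject
14. q=(3,7) nearest=1 d=4 new=(3,7) → add node 12 parent=1 cost=9
15. q=(31,14) nearest=6 d=1 new=(31,14) → add node 13 parent=6 cost=30
16. q=(27,9) nearest=13 d=5 new=(27,9) → blocked by [16,27]×[4,10], reject
17. q=(35,26) nearest=5 d=9 new=(31,25) → add node 14 parent=5 cost=29
18. q=(24,16) nearest=4 d=3 new=(24,16) → add node 15 parent=4 cost=22; rewire 13→15 (29<30)
19. q=(45,13) nearest=11 d=9 new=(41,13) → add node 16 parent=11 cost=39
20. q=(13,3) nearest=9 d=2 new=(13,3) → add node 17 parent=9 cost=16
21. q=(35,29) nearest=14 d=4 new=(35,29) → add node 18 parent=14 cost=33
22. q=(47,5) nearest=16 d=8 new=(46,8) → add node 19 parent=16 cost=44
23. q=(5,10) nearest=1 d=3 new=(5,10) → add node 20 parent=1 cost=8
24. q=(3,31) nearest=7 d=13 new=(11,27) → blocked by [7,15]×[27,33], reject
25. q=(38,34) nearest=18 d=5 new=(38,34) → add node 21 parent=18 cost=38
26. q=(10,6) nearest=2 d=2 new=(10,6) → add node 22 parent=2 cost=11; rewire 17→22 (14<16)
27. q=(32,6) nearest=11 d=7 new=(32,8) → add node 23 parent=11 cost=39

Path: 0 1 2 3 4 5 14 18 21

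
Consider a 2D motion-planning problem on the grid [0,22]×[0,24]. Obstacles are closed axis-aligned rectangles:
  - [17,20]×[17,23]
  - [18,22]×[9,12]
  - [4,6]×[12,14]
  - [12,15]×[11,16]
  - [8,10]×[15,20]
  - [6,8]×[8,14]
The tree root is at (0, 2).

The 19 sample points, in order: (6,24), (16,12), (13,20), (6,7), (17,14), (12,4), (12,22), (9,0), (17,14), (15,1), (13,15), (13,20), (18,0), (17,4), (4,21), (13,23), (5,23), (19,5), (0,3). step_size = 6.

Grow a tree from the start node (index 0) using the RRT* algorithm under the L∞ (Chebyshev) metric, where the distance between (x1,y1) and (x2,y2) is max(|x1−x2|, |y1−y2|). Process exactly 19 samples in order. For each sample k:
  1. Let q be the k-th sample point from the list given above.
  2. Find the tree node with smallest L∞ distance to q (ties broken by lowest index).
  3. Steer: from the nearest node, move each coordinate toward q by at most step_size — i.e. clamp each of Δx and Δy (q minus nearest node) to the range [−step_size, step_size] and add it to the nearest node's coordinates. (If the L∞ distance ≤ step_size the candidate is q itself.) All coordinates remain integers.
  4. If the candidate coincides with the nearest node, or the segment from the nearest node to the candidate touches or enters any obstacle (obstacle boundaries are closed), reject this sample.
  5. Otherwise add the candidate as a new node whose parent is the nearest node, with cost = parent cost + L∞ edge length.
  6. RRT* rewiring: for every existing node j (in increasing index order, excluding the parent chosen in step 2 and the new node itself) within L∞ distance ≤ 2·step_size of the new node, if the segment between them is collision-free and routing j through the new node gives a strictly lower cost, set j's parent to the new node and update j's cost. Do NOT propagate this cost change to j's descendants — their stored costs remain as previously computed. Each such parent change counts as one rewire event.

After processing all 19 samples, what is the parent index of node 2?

1. q=(6,24) nearest=0 d=22 new=(6,8) → blocked by [6,8]×[8,14], reject
2. q=(16,12) nearest=0 d=16 new=(6,8) → blocked by [6,8]×[8,14], reject
3. q=(13,20) nearest=0 d=18 new=(6,8) → blocked by [6,8]×[8,14], reject
4. q=(6,7) nearest=0 d=6 new=(6,7) → add node 1 parent=0 cost=6
5. q=(17,14) nearest=1 d=11 new=(12,13) → blocked by [12,15]×[11,16], reject
6. q=(12,4) nearest=1 d=6 new=(12,4) → add node 2 parent=1 cost=12
7. q=(12,22) nearest=1 d=15 new=(12,13) → blocked by [12,15]×[11,16], reject
8. q=(9,0) nearest=2 d=4 new=(9,0) → add node 3 parent=2 cost=16
9. q=(17,14) nearest=2 d=10 new=(17,10) → add node 4 parent=2 cost=18
10. q=(15,1) nearest=2 d=3 new=(15,1) → add node 5 parent=2 cost=15
11. q=(13,15) nearest=4 d=5 new=(13,15) → blocked by [12,15]×[11,16], reject
12. q=(13,20) nearest=4 d=10 new=(13,16) → blocked by [12,15]×[11,16], reject
13. q=(18,0) nearest=5 d=3 new=(18,0) → add node 6 parent=5 cost=18
14. q=(17,4) nearest=5 d=3 new=(17,4) → add node 7 parent=5 cost=18
15. q=(4,21) nearest=4 d=13 new=(11,16) → blocked by [12,15]×[11,16], reject
16. q=(13,23) nearest=4 d=13 new=(13,16) → blocked by [12,15]×[11,16], reject
17. q=(5,23) nearest=4 d=13 new=(11,16) → blocked by [12,15]×[11,16], reject
18. q=(19,5) nearest=7 d=2 new=(19,5) → add node 8 parent=7 cost=20
19. q=(0,3) nearest=0 d=1 new=(0,3) → add node 9 parent=0 cost=1; rewire 3→9 (10<16)

Parent of node 2: 1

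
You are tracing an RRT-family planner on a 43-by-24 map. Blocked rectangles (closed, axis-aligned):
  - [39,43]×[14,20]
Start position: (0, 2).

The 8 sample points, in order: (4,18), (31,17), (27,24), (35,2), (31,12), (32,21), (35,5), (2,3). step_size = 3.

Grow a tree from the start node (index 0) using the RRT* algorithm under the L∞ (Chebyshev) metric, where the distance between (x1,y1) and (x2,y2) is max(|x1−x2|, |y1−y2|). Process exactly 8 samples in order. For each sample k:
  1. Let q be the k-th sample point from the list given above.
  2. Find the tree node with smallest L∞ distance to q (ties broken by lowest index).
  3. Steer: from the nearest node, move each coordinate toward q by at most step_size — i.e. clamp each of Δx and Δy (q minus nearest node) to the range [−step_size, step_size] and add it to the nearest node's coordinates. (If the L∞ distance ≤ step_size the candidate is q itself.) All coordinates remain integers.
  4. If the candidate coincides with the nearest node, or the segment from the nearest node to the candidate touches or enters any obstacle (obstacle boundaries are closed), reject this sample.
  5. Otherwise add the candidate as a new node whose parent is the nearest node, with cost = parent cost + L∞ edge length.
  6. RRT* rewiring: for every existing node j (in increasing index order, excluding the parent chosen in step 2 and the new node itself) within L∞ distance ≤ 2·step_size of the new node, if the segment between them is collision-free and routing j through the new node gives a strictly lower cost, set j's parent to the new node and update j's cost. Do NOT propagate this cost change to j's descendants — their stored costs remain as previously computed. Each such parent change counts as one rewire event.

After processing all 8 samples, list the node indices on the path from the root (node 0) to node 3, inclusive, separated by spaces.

Path: 0 1 2 3

1. q=(4,18) nearest=0 d=16 new=(3,5) → add node 1 parent=0 cost=3
2. q=(31,17) nearest=1 d=28 new=(6,8) → add node 2 parent=1 cost=6
3. q=(27,24) nearest=2 d=21 new=(9,11) → add node 3 parent=2 cost=9
4. q=(35,2) nearest=3 d=26 new=(12,8) → add node 4 parent=3 cost=12
5. q=(31,12) nearest=4 d=19 new=(15,11) → add node 5 parent=4 cost=15
6. q=(32,21) nearest=5 d=17 new=(18,14) → add node 6 parent=5 cost=18
7. q=(35,5) nearest=6 d=17 new=(21,11) → add node 7 parent=6 cost=21
8. q=(2,3) nearest=0 d=2 new=(2,3) → add node 8 parent=0 cost=2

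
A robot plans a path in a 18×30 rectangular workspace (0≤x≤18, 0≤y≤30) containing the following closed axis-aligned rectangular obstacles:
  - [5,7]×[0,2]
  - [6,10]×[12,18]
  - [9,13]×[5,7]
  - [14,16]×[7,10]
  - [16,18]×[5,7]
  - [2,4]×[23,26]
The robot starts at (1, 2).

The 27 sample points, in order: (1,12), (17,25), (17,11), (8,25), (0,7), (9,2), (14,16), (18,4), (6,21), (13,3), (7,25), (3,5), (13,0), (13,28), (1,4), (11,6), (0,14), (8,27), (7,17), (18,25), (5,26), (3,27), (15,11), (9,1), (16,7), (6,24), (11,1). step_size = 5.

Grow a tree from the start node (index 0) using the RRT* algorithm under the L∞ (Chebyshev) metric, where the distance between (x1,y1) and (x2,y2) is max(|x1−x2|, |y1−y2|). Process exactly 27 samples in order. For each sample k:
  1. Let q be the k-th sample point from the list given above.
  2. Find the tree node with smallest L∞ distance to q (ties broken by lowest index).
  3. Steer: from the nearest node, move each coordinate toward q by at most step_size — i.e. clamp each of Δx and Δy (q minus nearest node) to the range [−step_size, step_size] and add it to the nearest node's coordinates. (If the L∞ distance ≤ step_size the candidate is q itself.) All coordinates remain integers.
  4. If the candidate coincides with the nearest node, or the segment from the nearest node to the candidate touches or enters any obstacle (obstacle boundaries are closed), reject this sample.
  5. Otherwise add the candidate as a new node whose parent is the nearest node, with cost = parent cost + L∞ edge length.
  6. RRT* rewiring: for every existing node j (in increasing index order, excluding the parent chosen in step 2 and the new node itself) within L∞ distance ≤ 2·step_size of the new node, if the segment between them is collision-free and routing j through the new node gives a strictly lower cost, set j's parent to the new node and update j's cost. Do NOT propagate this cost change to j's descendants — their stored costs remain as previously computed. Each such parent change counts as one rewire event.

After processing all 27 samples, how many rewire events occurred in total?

Rewire events: 4

1. q=(1,12) nearest=0 d=10 new=(1,7) → add node 1 parent=0 cost=5
2. q=(17,25) nearest=1 d=18 new=(6,12) → blocked by [6,10]×[12,18], reject
3. q=(17,11) nearest=0 d=16 new=(6,7) → add node 2 parent=0 cost=5
4. q=(8,25) nearest=1 d=18 new=(6,12) → blocked by [6,10]×[12,18], reject
5. q=(0,7) nearest=1 d=1 new=(0,7) → add node 3 parent=1 cost=6
6. q=(9,2) nearest=2 d=5 new=(9,2) → add node 4 parent=2 cost=10
7. q=(14,16) nearest=2 d=9 new=(11,12) → add node 5 parent=2 cost=10
8. q=(18,4) nearest=5 d=8 new=(16,7) → blocked by [14,16]×[7,10], reject
9. q=(6,21) nearest=5 d=9 new=(6,17) → blocked by [6,10]×[12,18], reject
10. q=(13,3) nearest=4 d=4 new=(13,3) → add node 6 parent=4 cost=14
11. q=(7,25) nearest=5 d=13 new=(7,17) → blocked by [6,10]×[12,18], reject
12. q=(3,5) nearest=1 d=2 new=(3,5) → add node 7 parent=1 cost=7
13. q=(13,0) nearest=6 d=3 new=(13,0) → add node 8 parent=6 cost=17
14. q=(13,28) nearest=5 d=16 new=(13,17) → add node 9 parent=5 cost=15
15. q=(1,4) nearest=0 d=2 new=(1,4) → add node 10 parent=0 cost=2; rewire 3→10 (5<6); rewire 7→10 (4<7)
16. q=(11,6) nearest=6 d=3 new=(11,6) → blocked by [9,13]×[5,7], reject
17. q=(0,14) nearest=1 d=7 new=(0,12) → add node 11 parent=1 cost=10
18. q=(8,27) nearest=9 d=10 new=(8,22) → add node 12 parent=9 cost=20
19. q=(7,17) nearest=5 d=5 new=(7,17) → blocked by [6,10]×[12,18], reject
20. q=(18,25) nearest=9 d=8 new=(18,22) → add node 13 parent=9 cost=20
21. q=(5,26) nearest=12 d=4 new=(5,26) → add node 14 parent=12 cost=24
22. q=(3,27) nearest=14 d=2 new=(3,27) → add node 15 parent=14 cost=26
23. q=(15,11) nearest=5 d=4 new=(15,11) → add node 16 parent=5 cost=14
24. q=(9,1) nearest=4 d=1 new=(9,1) → add node 17 parent=4 cost=11; rewire 8→17 (15<17)
25. q=(16,7) nearest=6 d=4 new=(16,7) → blocked by [14,16]×[7,10], reject
26. q=(6,24) nearest=12 d=2 new=(6,24) → add node 18 parent=12 cost=22
27. q=(11,1) nearest=4 d=2 new=(11,1) → add node 19 parent=4 cost=12; rewire 8→19 (14<15)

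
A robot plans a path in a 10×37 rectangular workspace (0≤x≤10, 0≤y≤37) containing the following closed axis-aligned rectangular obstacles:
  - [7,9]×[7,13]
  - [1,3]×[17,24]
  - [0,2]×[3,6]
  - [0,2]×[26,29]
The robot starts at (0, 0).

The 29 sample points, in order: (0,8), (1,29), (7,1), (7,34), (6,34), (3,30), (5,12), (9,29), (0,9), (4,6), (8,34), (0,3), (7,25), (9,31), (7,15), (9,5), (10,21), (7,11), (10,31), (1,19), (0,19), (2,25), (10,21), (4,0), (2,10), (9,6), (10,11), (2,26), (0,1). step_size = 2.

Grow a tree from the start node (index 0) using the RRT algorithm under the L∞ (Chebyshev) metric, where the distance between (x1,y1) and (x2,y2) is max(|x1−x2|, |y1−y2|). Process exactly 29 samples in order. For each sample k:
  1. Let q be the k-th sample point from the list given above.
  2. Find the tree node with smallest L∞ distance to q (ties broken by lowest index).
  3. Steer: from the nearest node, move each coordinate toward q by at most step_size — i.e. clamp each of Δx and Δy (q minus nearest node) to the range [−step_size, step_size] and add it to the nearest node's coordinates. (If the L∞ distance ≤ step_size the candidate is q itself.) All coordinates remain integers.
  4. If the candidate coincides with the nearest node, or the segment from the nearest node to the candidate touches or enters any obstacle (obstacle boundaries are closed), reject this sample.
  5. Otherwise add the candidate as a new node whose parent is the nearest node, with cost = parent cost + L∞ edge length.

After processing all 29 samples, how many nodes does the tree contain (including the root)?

Node count: 14

1. q=(0,8) nearest=0 d=8 new=(0,2) → add node 1 parent=0 cost=2
2. q=(1,29) nearest=1 d=27 new=(1,4) → blocked by [0,2]×[3,6], reject
3. q=(7,1) nearest=0 d=7 new=(2,1) → add node 2 parent=0 cost=2
4. q=(7,34) nearest=1 d=32 new=(2,4) → blocked by [0,2]×[3,6], reject
5. q=(6,34) nearest=1 d=32 new=(2,4) → blocked by [0,2]×[3,6], reject
6. q=(3,30) nearest=1 d=28 new=(2,4) → blocked by [0,2]×[3,6], reject
7. q=(5,12) nearest=1 d=10 new=(2,4) → blocked by [0,2]×[3,6], reject
8. q=(9,29) nearest=1 d=27 new=(2,4) → blocked by [0,2]×[3,6], reject
9. q=(0,9) nearest=1 d=7 new=(0,4) → blocked by [0,2]×[3,6], reject
10. q=(4,6) nearest=1 d=4 new=(2,4) → blocked by [0,2]×[3,6], reject
11. q=(8,34) nearest=1 d=32 new=(2,4) → blocked by [0,2]×[3,6], reject
12. q=(0,3) nearest=1 d=1 new=(0,3) → blocked by [0,2]×[3,6], reject
13. q=(7,25) nearest=1 d=23 new=(2,4) → blocked by [0,2]×[3,6], reject
14. q=(9,31) nearest=1 d=29 new=(2,4) → blocked by [0,2]×[3,6], reject
15. q=(7,15) nearest=1 d=13 new=(2,4) → blocked by [0,2]×[3,6], reject
16. q=(9,5) nearest=2 d=7 new=(4,3) → add node 3 parent=2 cost=4
17. q=(10,21) nearest=3 d=18 new=(6,5) → add node 4 parent=3 cost=6
18. q=(7,11) nearest=4 d=6 new=(7,7) → blocked by [7,9]×[7,13], reject
19. q=(10,31) nearest=4 d=26 new=(8,7) → blocked by [7,9]×[7,13], reject
20. q=(1,19) nearest=4 d=14 new=(4,7) → add node 5 parent=4 cost=8
21. q=(0,19) nearest=5 d=12 new=(2,9) → add node 6 parent=5 cost=10
22. q=(2,25) nearest=6 d=16 new=(2,11) → add node 7 parent=6 cost=12
23. q=(10,21) nearest=7 d=10 new=(4,13) → add node 8 parent=7 cost=14
24. q=(4,0) nearest=2 d=2 new=(4,0) → add node 9 parent=2 cost=4
25. q=(2,10) nearest=6 d=1 new=(2,10) → add node 10 parent=6 cost=11
26. q=(9,6) nearest=4 d=3 new=(8,6) → add node 11 parent=4 cost=8
27. q=(10,11) nearest=11 d=5 new=(10,8) → blocked by [7,9]×[7,13], reject
28. q=(2,26) nearest=8 d=13 new=(2,15) → add node 12 parent=8 cost=16
29. q=(0,1) nearest=0 d=1 new=(0,1) → add node 13 parent=0 cost=1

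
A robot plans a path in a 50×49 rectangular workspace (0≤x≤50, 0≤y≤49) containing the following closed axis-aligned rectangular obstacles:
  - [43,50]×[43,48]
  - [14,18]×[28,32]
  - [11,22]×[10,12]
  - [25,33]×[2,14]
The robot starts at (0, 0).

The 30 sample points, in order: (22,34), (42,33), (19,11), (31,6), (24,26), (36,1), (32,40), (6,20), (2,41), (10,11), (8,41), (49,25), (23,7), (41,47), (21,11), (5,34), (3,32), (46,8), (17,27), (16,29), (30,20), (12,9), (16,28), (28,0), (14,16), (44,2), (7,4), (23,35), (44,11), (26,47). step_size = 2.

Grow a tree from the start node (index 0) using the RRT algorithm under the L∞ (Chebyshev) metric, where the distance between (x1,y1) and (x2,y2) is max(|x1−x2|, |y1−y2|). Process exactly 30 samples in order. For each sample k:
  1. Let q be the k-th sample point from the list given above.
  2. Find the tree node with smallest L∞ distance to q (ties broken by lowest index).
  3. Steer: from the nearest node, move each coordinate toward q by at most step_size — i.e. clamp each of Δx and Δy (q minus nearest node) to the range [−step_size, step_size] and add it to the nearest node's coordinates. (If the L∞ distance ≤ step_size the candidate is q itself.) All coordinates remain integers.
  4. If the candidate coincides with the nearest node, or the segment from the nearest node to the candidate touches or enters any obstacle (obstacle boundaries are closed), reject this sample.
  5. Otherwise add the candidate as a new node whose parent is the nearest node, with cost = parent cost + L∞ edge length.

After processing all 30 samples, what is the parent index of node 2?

Parent of node 2: 1

1. q=(22,34) nearest=0 d=34 new=(2,2) → add node 1 parent=0 cost=2
2. q=(42,33) nearest=1 d=40 new=(4,4) → add node 2 parent=1 cost=4
3. q=(19,11) nearest=2 d=15 new=(6,6) → add node 3 parent=2 cost=6
4. q=(31,6) nearest=3 d=25 new=(8,6) → add node 4 parent=3 cost=8
5. q=(24,26) nearest=3 d=20 new=(8,8) → add node 5 parent=3 cost=8
6. q=(36,1) nearest=4 d=28 new=(10,4) → add node 6 parent=4 cost=10
7. q=(32,40) nearest=5 d=32 new=(10,10) → add node 7 parent=5 cost=10
8. q=(6,20) nearest=7 d=10 new=(8,12) → add node 8 parent=7 cost=12
9. q=(2,41) nearest=8 d=29 new=(6,14) → add node 9 parent=8 cost=14
10. q=(10,11) nearest=7 d=1 new=(10,11) → add node 10 parent=7 cost=11
11. q=(8,41) nearest=9 d=27 new=(8,16) → add node 11 parent=9 cost=16
12. q=(49,25) nearest=6 d=39 new=(12,6) → add node 12 parent=6 cost=12
13. q=(23,7) nearest=12 d=11 new=(14,7) → add node 13 parent=12 cost=14
14. q=(41,47) nearest=11 d=33 new=(10,18) → add node 14 parent=11 cost=18
15. q=(21,11) nearest=13 d=7 new=(16,9) → add node 15 parent=13 cost=16
16. q=(5,34) nearest=14 d=16 new=(8,20) → add node 16 parent=14 cost=20
17. q=(3,32) nearest=16 d=12 new=(6,22) → add node 17 parent=16 cost=22
18. q=(46,8) nearest=15 d=30 new=(18,8) → add node 18 parent=15 cost=18
19. q=(17,27) nearest=14 d=9 new=(12,20) → add node 19 parent=14 cost=20
20. q=(16,29) nearest=16 d=9 new=(10,22) → add node 20 parent=16 cost=22
21. q=(30,20) nearest=18 d=12 new=(20,10) → blocked by [11,22]×[10,12], reject
22. q=(12,9) nearest=7 d=2 new=(12,9) → add node 21 parent=7 cost=12
23. q=(16,28) nearest=20 d=6 new=(12,24) → add node 22 parent=20 cost=24
24. q=(28,0) nearest=18 d=10 new=(20,6) → add node 23 parent=18 cost=20
25. q=(14,16) nearest=14 d=4 new=(12,16) → add node 24 parent=14 cost=20
26. q=(44,2) nearest=23 d=24 new=(22,4) → add node 25 parent=23 cost=22
27. q=(7,4) nearest=3 d=2 new=(7,4) → add node 26 parent=3 cost=8
28. q=(23,35) nearest=22 d=11 new=(14,26) → add node 27 parent=22 cost=26
29. q=(44,11) nearest=25 d=22 new=(24,6) → add node 28 parent=25 cost=24
30. q=(26,47) nearest=27 d=21 new=(16,28) → blocked by [14,18]×[28,32], reject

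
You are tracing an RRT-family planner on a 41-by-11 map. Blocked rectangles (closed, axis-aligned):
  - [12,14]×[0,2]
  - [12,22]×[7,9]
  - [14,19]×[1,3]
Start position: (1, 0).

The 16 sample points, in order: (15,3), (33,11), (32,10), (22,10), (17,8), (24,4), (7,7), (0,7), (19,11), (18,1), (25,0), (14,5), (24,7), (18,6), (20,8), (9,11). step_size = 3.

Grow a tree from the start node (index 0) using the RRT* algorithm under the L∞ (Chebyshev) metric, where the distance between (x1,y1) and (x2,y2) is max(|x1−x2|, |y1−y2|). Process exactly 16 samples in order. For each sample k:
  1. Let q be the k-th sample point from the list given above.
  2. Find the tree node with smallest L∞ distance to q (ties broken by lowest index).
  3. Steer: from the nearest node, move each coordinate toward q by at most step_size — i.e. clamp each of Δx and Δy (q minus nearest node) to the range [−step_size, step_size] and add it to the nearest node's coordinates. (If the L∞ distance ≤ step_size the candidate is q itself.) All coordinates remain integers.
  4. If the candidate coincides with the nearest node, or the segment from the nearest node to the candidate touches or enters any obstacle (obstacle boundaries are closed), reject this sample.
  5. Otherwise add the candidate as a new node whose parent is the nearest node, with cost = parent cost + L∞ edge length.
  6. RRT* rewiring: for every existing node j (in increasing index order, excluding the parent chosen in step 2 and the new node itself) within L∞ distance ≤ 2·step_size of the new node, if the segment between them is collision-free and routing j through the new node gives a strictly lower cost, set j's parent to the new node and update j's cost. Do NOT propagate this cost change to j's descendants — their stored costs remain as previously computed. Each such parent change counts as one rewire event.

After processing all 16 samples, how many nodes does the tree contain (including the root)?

1. q=(15,3) nearest=0 d=14 new=(4,3) → add node 1 parent=0 cost=3
2. q=(33,11) nearest=1 d=29 new=(7,6) → add node 2 parent=1 cost=6
3. q=(32,10) nearest=2 d=25 new=(10,9) → add node 3 parent=2 cost=9
4. q=(22,10) nearest=3 d=12 new=(13,10) → add node 4 parent=3 cost=12
5. q=(17,8) nearest=4 d=4 new=(16,8) → blocked by [12,22]×[7,9], reject
6. q=(24,4) nearest=4 d=11 new=(16,7) → blocked by [12,22]×[7,9], reject
7. q=(7,7) nearest=2 d=1 new=(7,7) → add node 5 parent=2 cost=7
8. q=(0,7) nearest=1 d=4 new=(1,6) → add node 6 parent=1 cost=6
9. q=(19,11) nearest=4 d=6 new=(16,11) → add node 7 parent=4 cost=15
10. q=(18,1) nearest=3 d=8 new=(13,6) → blocked by [12,22]×[7,9], reject
11. q=(25,0) nearest=7 d=11 new=(19,8) → blocked by [12,22]×[7,9], reject
12. q=(14,5) nearest=3 d=4 new=(13,6) → blocked by [12,22]×[7,9], reject
13. q=(24,7) nearest=7 d=8 new=(19,8) → blocked by [12,22]×[7,9], reject
14. q=(18,6) nearest=4 d=5 new=(16,7) → blocked by [12,22]×[7,9], reject
15. q=(20,8) nearest=7 d=4 new=(19,8) → blocked by [12,22]×[7,9], reject
16. q=(9,11) nearest=3 d=2 new=(9,11) → add node 8 parent=3 cost=11

Node count: 9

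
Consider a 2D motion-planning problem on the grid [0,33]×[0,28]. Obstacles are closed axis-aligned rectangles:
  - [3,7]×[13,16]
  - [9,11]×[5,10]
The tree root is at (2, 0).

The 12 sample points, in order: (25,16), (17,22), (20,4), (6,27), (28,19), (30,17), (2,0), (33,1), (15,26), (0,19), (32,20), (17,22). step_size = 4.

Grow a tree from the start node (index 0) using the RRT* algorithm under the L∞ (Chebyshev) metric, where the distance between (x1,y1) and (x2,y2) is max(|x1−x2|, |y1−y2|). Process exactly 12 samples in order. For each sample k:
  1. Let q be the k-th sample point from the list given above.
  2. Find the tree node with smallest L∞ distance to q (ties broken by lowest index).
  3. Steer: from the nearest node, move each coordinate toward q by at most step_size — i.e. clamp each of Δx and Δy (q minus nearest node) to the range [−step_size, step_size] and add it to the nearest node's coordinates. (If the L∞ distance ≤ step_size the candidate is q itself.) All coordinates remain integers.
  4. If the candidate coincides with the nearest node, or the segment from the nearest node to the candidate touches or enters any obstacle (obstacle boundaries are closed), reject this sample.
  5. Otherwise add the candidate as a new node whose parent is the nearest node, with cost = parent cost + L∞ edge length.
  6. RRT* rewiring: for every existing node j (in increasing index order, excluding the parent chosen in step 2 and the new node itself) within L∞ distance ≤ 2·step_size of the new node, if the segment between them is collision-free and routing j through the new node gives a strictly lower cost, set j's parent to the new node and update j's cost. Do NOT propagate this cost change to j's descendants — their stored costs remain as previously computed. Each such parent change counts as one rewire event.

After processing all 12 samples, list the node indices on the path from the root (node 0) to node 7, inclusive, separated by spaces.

Path: 0 1 3 5 7

1. q=(25,16) nearest=0 d=23 new=(6,4) → add node 1 parent=0 cost=4
2. q=(17,22) nearest=1 d=18 new=(10,8) → blocked by [9,11]×[5,10], reject
3. q=(20,4) nearest=1 d=14 new=(10,4) → add node 2 parent=1 cost=8
4. q=(6,27) nearest=1 d=23 new=(6,8) → add node 3 parent=1 cost=8
5. q=(28,19) nearest=2 d=18 new=(14,8) → blocked by [9,11]×[5,10], reject
6. q=(30,17) nearest=2 d=20 new=(14,8) → blocked by [9,11]×[5,10], reject
7. q=(2,0) nearest=0 d=0 → coincident, reject
8. q=(33,1) nearest=2 d=23 new=(14,1) → add node 4 parent=2 cost=12
9. q=(15,26) nearest=3 d=18 new=(10,12) → add node 5 parent=3 cost=12
10. q=(0,19) nearest=5 d=10 new=(6,16) → blocked by [3,7]×[13,16], reject
11. q=(32,20) nearest=4 d=19 new=(18,5) → add node 6 parent=4 cost=16
12. q=(17,22) nearest=5 d=10 new=(14,16) → add node 7 parent=5 cost=16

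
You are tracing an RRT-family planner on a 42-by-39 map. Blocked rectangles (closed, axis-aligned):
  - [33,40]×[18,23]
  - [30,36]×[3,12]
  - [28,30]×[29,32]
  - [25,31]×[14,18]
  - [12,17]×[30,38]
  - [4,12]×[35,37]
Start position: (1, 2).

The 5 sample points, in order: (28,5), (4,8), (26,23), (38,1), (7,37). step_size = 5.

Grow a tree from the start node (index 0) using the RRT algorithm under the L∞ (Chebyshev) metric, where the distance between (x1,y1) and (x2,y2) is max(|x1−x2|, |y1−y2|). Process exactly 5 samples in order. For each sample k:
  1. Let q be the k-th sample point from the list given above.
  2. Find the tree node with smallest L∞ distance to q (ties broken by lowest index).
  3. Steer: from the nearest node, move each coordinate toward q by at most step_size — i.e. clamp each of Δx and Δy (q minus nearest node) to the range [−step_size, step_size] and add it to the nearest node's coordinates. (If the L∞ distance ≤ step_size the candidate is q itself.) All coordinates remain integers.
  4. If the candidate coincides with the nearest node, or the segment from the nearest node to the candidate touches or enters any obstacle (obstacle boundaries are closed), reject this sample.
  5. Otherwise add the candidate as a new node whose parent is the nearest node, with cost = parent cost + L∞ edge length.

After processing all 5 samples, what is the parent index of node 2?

1. q=(28,5) nearest=0 d=27 new=(6,5) → add node 1 parent=0 cost=5
2. q=(4,8) nearest=1 d=3 new=(4,8) → add node 2 parent=1 cost=8
3. q=(26,23) nearest=1 d=20 new=(11,10) → add node 3 parent=1 cost=10
4. q=(38,1) nearest=3 d=27 new=(16,5) → add node 4 parent=3 cost=15
5. q=(7,37) nearest=3 d=27 new=(7,15) → add node 5 parent=3 cost=15

Parent of node 2: 1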